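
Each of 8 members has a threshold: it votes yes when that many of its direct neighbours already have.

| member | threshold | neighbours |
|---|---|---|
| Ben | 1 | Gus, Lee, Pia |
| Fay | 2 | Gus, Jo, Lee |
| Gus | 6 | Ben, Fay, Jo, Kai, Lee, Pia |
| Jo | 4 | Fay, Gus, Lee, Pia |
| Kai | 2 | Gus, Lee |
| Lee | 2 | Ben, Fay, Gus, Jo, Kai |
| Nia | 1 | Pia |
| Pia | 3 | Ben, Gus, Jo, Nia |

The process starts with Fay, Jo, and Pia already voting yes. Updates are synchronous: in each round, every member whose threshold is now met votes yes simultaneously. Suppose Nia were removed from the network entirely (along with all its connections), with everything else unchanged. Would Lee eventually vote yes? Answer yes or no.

yes

With Nia removed:
Round 1 — Fay, Jo, Pia vote yes (initial).
Round 2 — checking thresholds:
  Ben: 1 of 3 neighbours ≥ 1, votes yes.
  Gus: 3 of 6 neighbours < 6, below threshold.
  Lee: 2 of 5 neighbours ≥ 2, votes yes.
Round 3 — no new yes votes; cascade stops.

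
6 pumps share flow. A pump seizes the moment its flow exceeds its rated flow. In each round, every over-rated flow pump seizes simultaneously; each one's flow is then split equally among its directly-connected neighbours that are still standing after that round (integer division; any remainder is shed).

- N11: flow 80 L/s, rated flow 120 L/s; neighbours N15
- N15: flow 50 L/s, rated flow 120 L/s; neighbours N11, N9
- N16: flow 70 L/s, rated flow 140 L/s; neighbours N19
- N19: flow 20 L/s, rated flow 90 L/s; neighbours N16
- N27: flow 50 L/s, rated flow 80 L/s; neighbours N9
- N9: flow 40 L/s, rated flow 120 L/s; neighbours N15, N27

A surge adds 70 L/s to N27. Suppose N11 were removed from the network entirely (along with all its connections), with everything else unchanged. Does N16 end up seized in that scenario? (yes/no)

With N11 removed:
Round 1 — N27 at 120 > 80. N27 seizes.
  N27 sheds 120 L/s to N9: 120 each.
    N9: 40+120 = 160 > 120
Round 2 — N9 seizes.
  N9 sheds 160 L/s to N15: 160 each.
    N15: 50+160 = 210 > 120
Round 3 — N15 seizes.
  N15 sheds 210 L/s: no online neighbours, lost.
No further seizures.

no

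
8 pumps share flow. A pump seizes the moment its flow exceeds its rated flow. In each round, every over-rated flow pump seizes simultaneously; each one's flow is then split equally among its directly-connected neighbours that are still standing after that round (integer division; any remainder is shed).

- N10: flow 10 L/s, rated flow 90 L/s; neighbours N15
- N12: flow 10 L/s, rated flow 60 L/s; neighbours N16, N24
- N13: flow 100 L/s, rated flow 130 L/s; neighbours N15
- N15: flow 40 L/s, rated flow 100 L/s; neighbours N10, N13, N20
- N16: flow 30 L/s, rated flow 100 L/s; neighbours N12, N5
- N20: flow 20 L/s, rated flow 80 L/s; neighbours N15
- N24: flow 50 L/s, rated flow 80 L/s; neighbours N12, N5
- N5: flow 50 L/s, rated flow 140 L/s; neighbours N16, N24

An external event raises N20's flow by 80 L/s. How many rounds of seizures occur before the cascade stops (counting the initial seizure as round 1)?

Round 1 — N20 at 100 > 80. N20 seizes.
  N20 sheds 100 L/s to N15: 100 each.
    N15: 40+100 = 140 > 100
Round 2 — N15 seizes.
  N15 sheds 140 L/s to N10, N13: 70 each.
    N10: 10+70 = 80 ≤ 90
    N13: 100+70 = 170 > 130
Round 3 — N13 seizes.
  N13 sheds 170 L/s: no online neighbours, lost.
No further seizures.

3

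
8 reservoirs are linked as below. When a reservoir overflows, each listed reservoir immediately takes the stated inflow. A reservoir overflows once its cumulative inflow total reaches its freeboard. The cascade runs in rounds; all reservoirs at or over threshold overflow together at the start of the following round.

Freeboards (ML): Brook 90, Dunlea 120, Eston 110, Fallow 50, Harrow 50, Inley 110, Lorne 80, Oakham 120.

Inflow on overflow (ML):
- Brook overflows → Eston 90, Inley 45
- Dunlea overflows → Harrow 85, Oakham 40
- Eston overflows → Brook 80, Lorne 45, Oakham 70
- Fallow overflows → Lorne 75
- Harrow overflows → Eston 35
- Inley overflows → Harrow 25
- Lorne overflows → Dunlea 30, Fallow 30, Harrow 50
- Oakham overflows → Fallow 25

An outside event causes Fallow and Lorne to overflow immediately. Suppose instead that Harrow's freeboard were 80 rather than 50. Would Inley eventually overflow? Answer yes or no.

no

With Harrow's freeboard at 80:
Round 1 — Fallow, Lorne overflow (initial).
  Dunlea: +30 → 30 < 120
  Harrow: +50 → 50 < 80
No further overflows.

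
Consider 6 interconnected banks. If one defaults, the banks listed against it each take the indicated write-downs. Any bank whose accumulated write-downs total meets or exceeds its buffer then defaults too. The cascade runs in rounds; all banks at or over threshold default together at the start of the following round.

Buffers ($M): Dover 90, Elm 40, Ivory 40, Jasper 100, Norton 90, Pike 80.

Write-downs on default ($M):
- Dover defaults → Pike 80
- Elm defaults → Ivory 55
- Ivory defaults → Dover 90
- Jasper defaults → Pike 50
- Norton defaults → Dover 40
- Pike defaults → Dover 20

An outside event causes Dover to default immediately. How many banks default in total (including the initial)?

2

Round 1 — Dover defaults (initial).
  Pike: +80 → 80 ≥ 80
Round 2 — Pike defaults.
No further defaults.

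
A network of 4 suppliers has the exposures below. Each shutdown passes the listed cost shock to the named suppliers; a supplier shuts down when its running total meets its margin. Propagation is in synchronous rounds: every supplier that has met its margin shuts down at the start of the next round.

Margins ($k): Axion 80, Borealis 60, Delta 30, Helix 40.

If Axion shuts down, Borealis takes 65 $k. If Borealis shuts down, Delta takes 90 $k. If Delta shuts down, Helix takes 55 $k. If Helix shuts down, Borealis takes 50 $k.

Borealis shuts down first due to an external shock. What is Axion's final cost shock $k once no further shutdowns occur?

0

Round 1 — Borealis shuts down (initial).
  Delta: +90 → 90 ≥ 30
Round 2 — Delta shuts down.
  Helix: +55 → 55 ≥ 40
Round 3 — Helix shuts down.
No further shutdowns.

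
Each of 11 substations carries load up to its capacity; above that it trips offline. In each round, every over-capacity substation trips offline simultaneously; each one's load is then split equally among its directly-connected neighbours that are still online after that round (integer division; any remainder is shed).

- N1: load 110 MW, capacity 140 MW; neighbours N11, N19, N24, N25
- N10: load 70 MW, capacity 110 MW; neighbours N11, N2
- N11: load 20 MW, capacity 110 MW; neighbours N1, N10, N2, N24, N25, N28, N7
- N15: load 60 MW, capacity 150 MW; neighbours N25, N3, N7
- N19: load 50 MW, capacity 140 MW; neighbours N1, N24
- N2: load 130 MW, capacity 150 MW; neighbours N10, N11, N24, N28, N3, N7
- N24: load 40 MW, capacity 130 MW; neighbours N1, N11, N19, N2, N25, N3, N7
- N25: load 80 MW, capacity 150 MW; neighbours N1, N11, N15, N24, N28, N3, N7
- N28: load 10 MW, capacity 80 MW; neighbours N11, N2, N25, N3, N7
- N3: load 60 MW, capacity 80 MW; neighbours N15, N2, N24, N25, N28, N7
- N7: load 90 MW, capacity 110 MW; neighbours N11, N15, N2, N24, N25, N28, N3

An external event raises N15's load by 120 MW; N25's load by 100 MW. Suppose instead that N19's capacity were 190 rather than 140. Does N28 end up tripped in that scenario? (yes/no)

yes

With N19's capacity at 190:
Round 1 — N15 at 180 > 150; N25 at 180 > 150. N15, N25 trip offline.
  N15 sheds 180 MW to N3, N7: 90 each.
    N3: 60+90 = 150 > 80
    N7: 90+90 = 180 > 110
  N25 sheds 180 MW to N1, N11, N24, N28, N3, N7: 30 each.
    N1: 110+30 = 140 ≤ 140
    N11: 20+30 = 50 ≤ 110
    N24: 40+30 = 70 ≤ 130
    N28: 10+30 = 40 ≤ 80
    N3: 150+30 = 180 > 80
    N7: 180+30 = 210 > 110
Round 2 — N3, N7 trip offline.
  N3 sheds 180 MW to N2, N24, N28: 60 each.
    N2: 130+60 = 190 > 150
    N24: 70+60 = 130 ≤ 130
    N28: 40+60 = 100 > 80
  N7 sheds 210 MW to N11, N2, N24, N28: 52 each (2 lost).
    N11: 50+52 = 102 ≤ 110
    N2: 190+52 = 242 > 150
    N24: 130+52 = 182 > 130
    N28: 100+52 = 152 > 80
Round 3 — N2, N24, N28 trip offline.
  N2 sheds 242 MW to N10, N11: 121 each.
    N10: 70+121 = 191 > 110
    N11: 102+121 = 223 > 110
  N24 sheds 182 MW to N1, N11, N19: 60 each (2 lost).
    N1: 140+60 = 200 > 140
    N11: 223+60 = 283 > 110
    N19: 50+60 = 110 ≤ 190
  N28 sheds 152 MW to N11: 152 each.
    N11: 283+152 = 435 > 110
Round 4 — N1, N10, N11 trip offline.
  N1 sheds 200 MW to N19: 200 each.
    N19: 110+200 = 310 > 190
  N10 sheds 191 MW: no online neighbours, lost.
  N11 sheds 435 MW: no online neighbours, lost.
Round 5 — N19 trips offline.
  N19 sheds 310 MW: no online neighbours, lost.
No further trips.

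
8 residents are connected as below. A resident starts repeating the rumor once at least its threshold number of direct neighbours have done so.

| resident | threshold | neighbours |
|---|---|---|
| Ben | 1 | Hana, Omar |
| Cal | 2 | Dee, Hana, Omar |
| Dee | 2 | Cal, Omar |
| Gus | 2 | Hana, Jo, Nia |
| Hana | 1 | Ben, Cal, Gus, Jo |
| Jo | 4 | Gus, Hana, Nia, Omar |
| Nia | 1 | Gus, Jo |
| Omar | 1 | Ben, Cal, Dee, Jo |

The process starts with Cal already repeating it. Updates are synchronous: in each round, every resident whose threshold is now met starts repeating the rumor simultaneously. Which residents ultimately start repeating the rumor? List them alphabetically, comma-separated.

Round 1 — Cal starts repeating the rumor (initial).
Round 2 — checking thresholds:
  Dee: 1 of 2 neighbours < 2, not yet.
  Hana: 1 of 4 neighbours ≥ 1, starts repeating the rumor.
  Omar: 1 of 4 neighbours ≥ 1, starts repeating the rumor.
Round 3 — checking thresholds:
  Ben: 2 of 2 neighbours ≥ 1, starts repeating the rumor.
  Dee: 2 of 2 neighbours ≥ 2, starts repeating the rumor.
  Gus: 1 of 3 neighbours < 2, not yet.
  Jo: 2 of 4 neighbours < 4, not yet.
Round 4 — no new spreads; cascade stops.

Ben, Cal, Dee, Hana, Omar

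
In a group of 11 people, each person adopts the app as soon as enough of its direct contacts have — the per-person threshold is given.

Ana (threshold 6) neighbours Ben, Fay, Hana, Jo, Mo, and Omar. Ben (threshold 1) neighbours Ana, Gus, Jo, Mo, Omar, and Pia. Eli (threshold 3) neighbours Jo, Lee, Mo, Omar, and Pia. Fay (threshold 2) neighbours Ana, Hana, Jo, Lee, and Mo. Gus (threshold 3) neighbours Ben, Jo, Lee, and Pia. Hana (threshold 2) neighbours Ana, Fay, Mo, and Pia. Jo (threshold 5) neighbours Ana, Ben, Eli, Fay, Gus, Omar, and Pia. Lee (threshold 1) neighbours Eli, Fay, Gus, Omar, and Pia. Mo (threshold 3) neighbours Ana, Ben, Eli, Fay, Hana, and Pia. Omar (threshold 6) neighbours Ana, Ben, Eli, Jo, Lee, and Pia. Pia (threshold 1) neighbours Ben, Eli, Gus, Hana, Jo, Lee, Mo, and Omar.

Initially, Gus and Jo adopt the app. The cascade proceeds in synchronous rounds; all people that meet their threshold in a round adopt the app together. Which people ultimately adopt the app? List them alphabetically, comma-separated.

Round 1 — Gus, Jo adopt the app (initial).
Round 2 — checking thresholds:
  Ana: 1 of 6 neighbours < 6, below threshold.
  Ben: 2 of 6 neighbours ≥ 1, adopts the app.
  Eli: 1 of 5 neighbours < 3, below threshold.
  Fay: 1 of 5 neighbours < 2, below threshold.
  Lee: 1 of 5 neighbours ≥ 1, adopts the app.
  Omar: 1 of 6 neighbours < 6, below threshold.
  Pia: 2 of 8 neighbours ≥ 1, adopts the app.
Round 3 — checking thresholds:
  Ana: 2 of 6 neighbours < 6, below threshold.
  Eli: 3 of 5 neighbours ≥ 3, adopts the app.
  Fay: 2 of 5 neighbours ≥ 2, adopts the app.
  Hana: 1 of 4 neighbours < 2, below threshold.
  Mo: 2 of 6 neighbours < 3, below threshold.
  Omar: 4 of 6 neighbours < 6, below threshold.
Round 4 — checking thresholds:
  Ana: 3 of 6 neighbours < 6, below threshold.
  Hana: 2 of 4 neighbours ≥ 2, adopts the app.
  Mo: 4 of 6 neighbours ≥ 3, adopts the app.
  Omar: 5 of 6 neighbours < 6, below threshold.
Round 5 — no new adoptions; cascade stops.

Ben, Eli, Fay, Gus, Hana, Jo, Lee, Mo, Pia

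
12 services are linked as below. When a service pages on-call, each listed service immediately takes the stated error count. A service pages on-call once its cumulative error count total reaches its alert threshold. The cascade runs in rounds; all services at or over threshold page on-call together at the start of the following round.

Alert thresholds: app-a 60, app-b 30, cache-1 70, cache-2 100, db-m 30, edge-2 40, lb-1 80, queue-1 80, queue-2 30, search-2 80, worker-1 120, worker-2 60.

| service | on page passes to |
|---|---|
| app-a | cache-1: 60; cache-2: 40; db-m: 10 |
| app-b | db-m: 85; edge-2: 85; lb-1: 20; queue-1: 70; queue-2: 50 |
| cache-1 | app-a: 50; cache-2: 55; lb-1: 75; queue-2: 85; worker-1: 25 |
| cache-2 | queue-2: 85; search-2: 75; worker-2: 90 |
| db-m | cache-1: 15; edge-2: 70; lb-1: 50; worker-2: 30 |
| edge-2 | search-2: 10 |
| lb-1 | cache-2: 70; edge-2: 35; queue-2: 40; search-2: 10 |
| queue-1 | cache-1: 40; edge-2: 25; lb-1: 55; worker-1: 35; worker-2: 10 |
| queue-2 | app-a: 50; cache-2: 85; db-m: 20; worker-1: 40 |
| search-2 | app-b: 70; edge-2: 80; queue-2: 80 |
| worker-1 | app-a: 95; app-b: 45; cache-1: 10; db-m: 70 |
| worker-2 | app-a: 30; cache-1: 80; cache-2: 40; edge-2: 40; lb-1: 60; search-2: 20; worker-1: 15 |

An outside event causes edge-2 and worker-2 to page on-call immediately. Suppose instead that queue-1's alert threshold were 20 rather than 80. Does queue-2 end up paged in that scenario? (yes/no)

With queue-1's alert threshold at 20:
Round 1 — edge-2, worker-2 page on-call (initial).
  app-a: +30 → 30 < 60
  cache-1: +80 → 80 ≥ 70
  cache-2: +40 → 40 < 100
  lb-1: +60 → 60 < 80
  search-2: +10+20 → 30 < 80
  worker-1: +15 → 15 < 120
Round 2 — cache-1 pages on-call.
  app-a: +50 → 80 ≥ 60
  cache-2: +55 → 95 < 100
  lb-1: +75 → 135 ≥ 80
  queue-2: +85 → 85 ≥ 30
  worker-1: +25 → 40 < 120
Round 3 — app-a, lb-1, queue-2 page on-call.
  cache-2: +40+70+85 → 290 ≥ 100
  db-m: +10+20 → 30 ≥ 30
  search-2: +10 → 40 < 80
  worker-1: +40 → 80 < 120
Round 4 — cache-2, db-m page on-call.
  search-2: +75 → 115 ≥ 80
Round 5 — search-2 pages on-call.
  app-b: +70 → 70 ≥ 30
Round 6 — app-b pages on-call.
  queue-1: +70 → 70 ≥ 20
Round 7 — queue-1 pages on-call.
  worker-1: +35 → 115 < 120
No further pages.

yes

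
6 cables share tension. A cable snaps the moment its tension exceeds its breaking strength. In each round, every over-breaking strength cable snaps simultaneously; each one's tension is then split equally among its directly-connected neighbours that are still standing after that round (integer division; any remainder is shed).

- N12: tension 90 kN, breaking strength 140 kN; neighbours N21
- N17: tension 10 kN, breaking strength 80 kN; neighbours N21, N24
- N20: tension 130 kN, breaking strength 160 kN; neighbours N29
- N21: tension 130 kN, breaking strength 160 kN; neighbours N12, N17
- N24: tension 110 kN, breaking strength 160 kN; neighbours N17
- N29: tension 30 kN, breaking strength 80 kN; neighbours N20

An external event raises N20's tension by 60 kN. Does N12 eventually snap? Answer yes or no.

no

Round 1 — N20 at 190 > 160. N20 snaps.
  N20 sheds 190 kN to N29: 190 each.
    N29: 30+190 = 220 > 80
Round 2 — N29 snaps.
  N29 sheds 220 kN: no online neighbours, lost.
No further breaks.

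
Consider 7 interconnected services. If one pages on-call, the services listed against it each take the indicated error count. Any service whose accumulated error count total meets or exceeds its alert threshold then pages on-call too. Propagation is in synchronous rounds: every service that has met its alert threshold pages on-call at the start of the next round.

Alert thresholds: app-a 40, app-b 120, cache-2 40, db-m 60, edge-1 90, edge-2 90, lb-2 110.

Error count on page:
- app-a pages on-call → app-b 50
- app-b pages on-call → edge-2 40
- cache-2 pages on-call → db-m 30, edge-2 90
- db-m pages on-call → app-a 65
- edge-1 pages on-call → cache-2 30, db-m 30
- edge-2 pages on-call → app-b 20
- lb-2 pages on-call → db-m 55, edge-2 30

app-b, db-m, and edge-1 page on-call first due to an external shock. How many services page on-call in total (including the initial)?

Round 1 — app-b, db-m, edge-1 page on-call (initial).
  app-a: +65 → 65 ≥ 40
  cache-2: +30 → 30 < 40
  edge-2: +40 → 40 < 90
Round 2 — app-a pages on-call.
No further pages.

4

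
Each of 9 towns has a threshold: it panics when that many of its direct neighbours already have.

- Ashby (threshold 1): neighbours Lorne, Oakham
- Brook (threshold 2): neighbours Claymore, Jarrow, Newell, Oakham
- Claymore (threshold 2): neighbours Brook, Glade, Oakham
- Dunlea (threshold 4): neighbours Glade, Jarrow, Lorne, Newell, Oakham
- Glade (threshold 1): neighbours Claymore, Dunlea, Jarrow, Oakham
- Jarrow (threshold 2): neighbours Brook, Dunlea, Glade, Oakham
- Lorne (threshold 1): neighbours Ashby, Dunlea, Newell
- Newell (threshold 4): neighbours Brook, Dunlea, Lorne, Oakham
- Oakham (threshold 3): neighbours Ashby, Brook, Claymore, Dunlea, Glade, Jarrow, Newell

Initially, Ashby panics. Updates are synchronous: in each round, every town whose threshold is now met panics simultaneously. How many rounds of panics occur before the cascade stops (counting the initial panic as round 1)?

Round 1 — Ashby panics (initial).
Round 2 — checking thresholds:
  Lorne: 1 of 3 neighbours ≥ 1, panics.
  Oakham: 1 of 7 neighbours < 3, holds.
Round 3 — no new panics; cascade stops.

2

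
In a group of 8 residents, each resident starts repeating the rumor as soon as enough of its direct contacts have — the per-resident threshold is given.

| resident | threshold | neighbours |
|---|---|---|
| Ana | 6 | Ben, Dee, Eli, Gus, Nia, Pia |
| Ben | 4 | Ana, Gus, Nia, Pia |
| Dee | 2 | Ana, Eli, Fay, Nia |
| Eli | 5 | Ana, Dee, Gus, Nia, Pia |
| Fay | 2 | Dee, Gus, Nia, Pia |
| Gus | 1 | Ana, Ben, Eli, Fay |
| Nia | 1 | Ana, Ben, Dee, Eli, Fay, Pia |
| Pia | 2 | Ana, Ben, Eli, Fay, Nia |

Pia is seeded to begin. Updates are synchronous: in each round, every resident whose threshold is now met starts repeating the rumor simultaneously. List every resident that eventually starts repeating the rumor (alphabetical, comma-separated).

Round 1 — Pia starts repeating the rumor (initial).
Round 2 — checking thresholds:
  Ana: 1 of 6 neighbours < 6, below threshold.
  Ben: 1 of 4 neighbours < 4, below threshold.
  Eli: 1 of 5 neighbours < 5, below threshold.
  Fay: 1 of 4 neighbours < 2, below threshold.
  Nia: 1 of 6 neighbours ≥ 1, starts repeating the rumor.
Round 3 — checking thresholds:
  Ana: 2 of 6 neighbours < 6, below threshold.
  Ben: 2 of 4 neighbours < 4, below threshold.
  Dee: 1 of 4 neighbours < 2, below threshold.
  Eli: 2 of 5 neighbours < 5, below threshold.
  Fay: 2 of 4 neighbours ≥ 2, starts repeating the rumor.
Round 4 — checking thresholds:
  Ana: 2 of 6 neighbours < 6, below threshold.
  Ben: 2 of 4 neighbours < 4, below threshold.
  Dee: 2 of 4 neighbours ≥ 2, starts repeating the rumor.
  Eli: 2 of 5 neighbours < 5, below threshold.
  Gus: 1 of 4 neighbours ≥ 1, starts repeating the rumor.
Round 5 — no new spreads; cascade stops.

Dee, Fay, Gus, Nia, Pia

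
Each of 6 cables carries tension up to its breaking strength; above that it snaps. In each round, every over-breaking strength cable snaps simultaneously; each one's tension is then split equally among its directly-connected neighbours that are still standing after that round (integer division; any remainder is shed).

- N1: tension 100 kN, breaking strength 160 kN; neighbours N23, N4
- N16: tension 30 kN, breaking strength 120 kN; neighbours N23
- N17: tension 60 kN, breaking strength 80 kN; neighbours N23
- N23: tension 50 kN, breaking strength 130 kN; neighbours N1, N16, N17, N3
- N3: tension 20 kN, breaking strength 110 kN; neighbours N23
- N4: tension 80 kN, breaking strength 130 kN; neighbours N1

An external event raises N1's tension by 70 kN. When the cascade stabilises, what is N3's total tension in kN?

Round 1 — N1 at 170 > 160. N1 snaps.
  N1 sheds 170 kN to N23, N4: 85 each.
    N23: 50+85 = 135 > 130
    N4: 80+85 = 165 > 130
Round 2 — N23, N4 snap.
  N23 sheds 135 kN to N16, N17, N3: 45 each.
    N16: 30+45 = 75 ≤ 120
    N17: 60+45 = 105 > 80
    N3: 20+45 = 65 ≤ 110
  N4 sheds 165 kN: no online neighbours, lost.
Round 3 — N17 snaps.
  N17 sheds 105 kN: no online neighbours, lost.
No further breaks.

65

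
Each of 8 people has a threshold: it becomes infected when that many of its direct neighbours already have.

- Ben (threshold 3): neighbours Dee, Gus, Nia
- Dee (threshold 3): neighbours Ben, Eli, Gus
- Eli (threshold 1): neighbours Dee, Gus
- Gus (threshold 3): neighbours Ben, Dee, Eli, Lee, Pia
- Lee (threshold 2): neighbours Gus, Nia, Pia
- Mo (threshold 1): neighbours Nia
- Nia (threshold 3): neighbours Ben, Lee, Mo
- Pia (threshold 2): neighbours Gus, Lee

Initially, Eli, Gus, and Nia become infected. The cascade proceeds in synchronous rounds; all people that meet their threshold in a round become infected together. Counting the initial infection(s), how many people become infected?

6

Round 1 — Eli, Gus, Nia become infected (initial).
Round 2 — checking thresholds:
  Ben: 2 of 3 neighbours < 3, not yet.
  Dee: 2 of 3 neighbours < 3, not yet.
  Lee: 2 of 3 neighbours ≥ 2, becomes infected.
  Mo: 1 of 1 neighbours ≥ 1, becomes infected.
  Pia: 1 of 2 neighbours < 2, not yet.
Round 3 — checking thresholds:
  Ben: 2 of 3 neighbours < 3, not yet.
  Dee: 2 of 3 neighbours < 3, not yet.
  Pia: 2 of 2 neighbours ≥ 2, becomes infected.
Round 4 — no new infections; cascade stops.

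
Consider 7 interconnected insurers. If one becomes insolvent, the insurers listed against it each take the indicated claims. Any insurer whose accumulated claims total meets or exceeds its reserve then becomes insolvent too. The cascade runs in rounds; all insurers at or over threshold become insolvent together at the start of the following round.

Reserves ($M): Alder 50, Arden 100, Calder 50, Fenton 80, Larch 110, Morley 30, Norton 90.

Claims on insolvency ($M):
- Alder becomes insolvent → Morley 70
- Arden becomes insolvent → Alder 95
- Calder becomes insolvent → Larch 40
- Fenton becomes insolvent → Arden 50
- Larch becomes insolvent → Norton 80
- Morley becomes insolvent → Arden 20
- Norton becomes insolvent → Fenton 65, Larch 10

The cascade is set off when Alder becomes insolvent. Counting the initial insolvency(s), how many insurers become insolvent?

2

Round 1 — Alder becomes insolvent (initial).
  Morley: +70 → 70 ≥ 30
Round 2 — Morley becomes insolvent.
  Arden: +20 → 20 < 100
No further insolvencies.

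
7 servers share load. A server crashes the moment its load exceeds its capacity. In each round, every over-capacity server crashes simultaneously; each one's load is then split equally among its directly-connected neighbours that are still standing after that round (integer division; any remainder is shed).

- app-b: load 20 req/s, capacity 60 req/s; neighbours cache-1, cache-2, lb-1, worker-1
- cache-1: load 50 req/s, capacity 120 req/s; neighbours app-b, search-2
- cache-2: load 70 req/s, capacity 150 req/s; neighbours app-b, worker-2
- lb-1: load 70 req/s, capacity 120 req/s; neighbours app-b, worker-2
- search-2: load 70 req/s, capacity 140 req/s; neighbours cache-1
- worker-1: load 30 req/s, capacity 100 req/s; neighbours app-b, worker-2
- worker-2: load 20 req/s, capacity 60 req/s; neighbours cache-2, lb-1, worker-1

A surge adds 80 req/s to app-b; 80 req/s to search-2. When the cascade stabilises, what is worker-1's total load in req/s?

Round 1 — app-b at 100 > 60; search-2 at 150 > 140. app-b, search-2 crash.
  app-b sheds 100 req/s to cache-1, cache-2, lb-1, worker-1: 25 each.
    cache-1: 50+25 = 75 ≤ 120
    cache-2: 70+25 = 95 ≤ 150
    lb-1: 70+25 = 95 ≤ 120
    worker-1: 30+25 = 55 ≤ 100
  search-2 sheds 150 req/s to cache-1: 150 each.
    cache-1: 75+150 = 225 > 120
Round 2 — cache-1 crashes.
  cache-1 sheds 225 req/s: no online neighbours, lost.
No further crashes.

55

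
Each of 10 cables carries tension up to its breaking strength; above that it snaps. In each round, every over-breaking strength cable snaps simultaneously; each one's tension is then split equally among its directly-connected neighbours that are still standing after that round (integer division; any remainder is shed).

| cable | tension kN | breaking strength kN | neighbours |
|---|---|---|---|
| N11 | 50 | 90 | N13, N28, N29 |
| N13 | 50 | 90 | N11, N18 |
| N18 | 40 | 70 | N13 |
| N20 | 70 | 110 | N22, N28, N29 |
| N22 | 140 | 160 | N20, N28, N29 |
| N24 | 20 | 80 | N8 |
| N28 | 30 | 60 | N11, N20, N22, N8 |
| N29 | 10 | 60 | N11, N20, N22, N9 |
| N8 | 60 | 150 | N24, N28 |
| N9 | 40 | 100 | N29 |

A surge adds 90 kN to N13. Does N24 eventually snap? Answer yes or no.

no

Round 1 — N13 at 140 > 90. N13 snaps.
  N13 sheds 140 kN to N11, N18: 70 each.
    N11: 50+70 = 120 > 90
    N18: 40+70 = 110 > 70
Round 2 — N11, N18 snap.
  N11 sheds 120 kN to N28, N29: 60 each.
    N28: 30+60 = 90 > 60
    N29: 10+60 = 70 > 60
  N18 sheds 110 kN: no online neighbours, lost.
Round 3 — N28, N29 snap.
  N28 sheds 90 kN to N20, N22, N8: 30 each.
    N20: 70+30 = 100 ≤ 110
    N22: 140+30 = 170 > 160
    N8: 60+30 = 90 ≤ 150
  N29 sheds 70 kN to N20, N22, N9: 23 each (1 lost).
    N20: 100+23 = 123 > 110
    N22: 170+23 = 193 > 160
    N9: 40+23 = 63 ≤ 100
Round 4 — N20, N22 snap.
  N20 sheds 123 kN: no online neighbours, lost.
  N22 sheds 193 kN: no online neighbours, lost.
No further breaks.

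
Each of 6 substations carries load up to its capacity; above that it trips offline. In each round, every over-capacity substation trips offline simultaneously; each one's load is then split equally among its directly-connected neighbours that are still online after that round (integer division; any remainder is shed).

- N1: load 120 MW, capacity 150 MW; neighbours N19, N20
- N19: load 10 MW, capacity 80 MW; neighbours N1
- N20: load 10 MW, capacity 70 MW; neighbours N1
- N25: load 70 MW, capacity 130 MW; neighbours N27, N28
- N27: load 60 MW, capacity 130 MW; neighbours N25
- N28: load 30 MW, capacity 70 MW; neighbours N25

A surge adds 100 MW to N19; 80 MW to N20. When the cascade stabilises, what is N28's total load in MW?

Round 1 — N19 at 110 > 80; N20 at 90 > 70. N19, N20 trip offline.
  N19 sheds 110 MW to N1: 110 each.
    N1: 120+110 = 230 > 150
  N20 sheds 90 MW to N1: 90 each.
    N1: 230+90 = 320 > 150
Round 2 — N1 trips offline.
  N1 sheds 320 MW: no online neighbours, lost.
No further trips.

30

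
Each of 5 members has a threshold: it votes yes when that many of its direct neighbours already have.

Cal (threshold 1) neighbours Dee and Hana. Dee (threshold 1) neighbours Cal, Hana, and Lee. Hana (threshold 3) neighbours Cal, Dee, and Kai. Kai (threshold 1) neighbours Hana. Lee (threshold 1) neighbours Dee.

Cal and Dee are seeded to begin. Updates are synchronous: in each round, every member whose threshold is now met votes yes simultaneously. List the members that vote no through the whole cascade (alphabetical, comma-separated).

Hana, Kai

Round 1 — Cal, Dee vote yes (initial).
Round 2 — checking thresholds:
  Hana: 2 of 3 neighbours < 3, holds.
  Lee: 1 of 1 neighbours ≥ 1, votes yes.
Round 3 — no new yes votes; cascade stops.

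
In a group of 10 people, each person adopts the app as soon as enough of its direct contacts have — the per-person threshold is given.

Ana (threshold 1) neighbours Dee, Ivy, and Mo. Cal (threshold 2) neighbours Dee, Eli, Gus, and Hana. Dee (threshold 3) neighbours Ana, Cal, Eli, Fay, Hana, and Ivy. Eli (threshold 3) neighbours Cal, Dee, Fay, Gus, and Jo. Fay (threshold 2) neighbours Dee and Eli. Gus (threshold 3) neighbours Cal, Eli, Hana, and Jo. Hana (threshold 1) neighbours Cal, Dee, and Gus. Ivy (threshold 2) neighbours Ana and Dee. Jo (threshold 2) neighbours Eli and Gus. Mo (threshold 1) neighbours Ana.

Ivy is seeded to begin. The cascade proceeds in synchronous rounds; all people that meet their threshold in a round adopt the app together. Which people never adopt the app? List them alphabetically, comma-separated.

Round 1 — Ivy adopts the app (initial).
Round 2 — checking thresholds:
  Ana: 1 of 3 neighbours ≥ 1, adopts the app.
  Dee: 1 of 6 neighbours < 3, holds.
Round 3 — checking thresholds:
  Dee: 2 of 6 neighbours < 3, holds.
  Mo: 1 of 1 neighbours ≥ 1, adopts the app.
Round 4 — no new adoptions; cascade stops.

Cal, Dee, Eli, Fay, Gus, Hana, Jo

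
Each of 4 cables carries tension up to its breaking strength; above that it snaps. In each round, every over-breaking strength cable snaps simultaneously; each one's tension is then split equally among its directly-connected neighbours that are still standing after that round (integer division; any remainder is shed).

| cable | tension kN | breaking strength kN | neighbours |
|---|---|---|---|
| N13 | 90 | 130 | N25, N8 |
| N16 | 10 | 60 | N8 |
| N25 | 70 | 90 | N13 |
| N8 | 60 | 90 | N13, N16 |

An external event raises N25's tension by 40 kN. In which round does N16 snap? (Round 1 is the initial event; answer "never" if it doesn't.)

Round 1 — N25 at 110 > 90. N25 snaps.
  N25 sheds 110 kN to N13: 110 each.
    N13: 90+110 = 200 > 130
Round 2 — N13 snaps.
  N13 sheds 200 kN to N8: 200 each.
    N8: 60+200 = 260 > 90
Round 3 — N8 snaps.
  N8 sheds 260 kN to N16: 260 each.
    N16: 10+260 = 270 > 60
Round 4 — N16 snaps.
  N16 sheds 270 kN: no online neighbours, lost.
No further breaks.

4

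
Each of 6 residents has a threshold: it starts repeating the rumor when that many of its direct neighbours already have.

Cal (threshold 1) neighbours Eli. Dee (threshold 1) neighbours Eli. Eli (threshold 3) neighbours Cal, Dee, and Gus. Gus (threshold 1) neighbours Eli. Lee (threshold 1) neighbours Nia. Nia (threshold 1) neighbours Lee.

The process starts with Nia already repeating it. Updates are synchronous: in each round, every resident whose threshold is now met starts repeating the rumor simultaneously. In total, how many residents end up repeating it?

Round 1 — Nia starts repeating the rumor (initial).
Round 2 — checking thresholds:
  Lee: 1 of 1 neighbours ≥ 1, starts repeating the rumor.
Round 3 — no new spreads; cascade stops.

2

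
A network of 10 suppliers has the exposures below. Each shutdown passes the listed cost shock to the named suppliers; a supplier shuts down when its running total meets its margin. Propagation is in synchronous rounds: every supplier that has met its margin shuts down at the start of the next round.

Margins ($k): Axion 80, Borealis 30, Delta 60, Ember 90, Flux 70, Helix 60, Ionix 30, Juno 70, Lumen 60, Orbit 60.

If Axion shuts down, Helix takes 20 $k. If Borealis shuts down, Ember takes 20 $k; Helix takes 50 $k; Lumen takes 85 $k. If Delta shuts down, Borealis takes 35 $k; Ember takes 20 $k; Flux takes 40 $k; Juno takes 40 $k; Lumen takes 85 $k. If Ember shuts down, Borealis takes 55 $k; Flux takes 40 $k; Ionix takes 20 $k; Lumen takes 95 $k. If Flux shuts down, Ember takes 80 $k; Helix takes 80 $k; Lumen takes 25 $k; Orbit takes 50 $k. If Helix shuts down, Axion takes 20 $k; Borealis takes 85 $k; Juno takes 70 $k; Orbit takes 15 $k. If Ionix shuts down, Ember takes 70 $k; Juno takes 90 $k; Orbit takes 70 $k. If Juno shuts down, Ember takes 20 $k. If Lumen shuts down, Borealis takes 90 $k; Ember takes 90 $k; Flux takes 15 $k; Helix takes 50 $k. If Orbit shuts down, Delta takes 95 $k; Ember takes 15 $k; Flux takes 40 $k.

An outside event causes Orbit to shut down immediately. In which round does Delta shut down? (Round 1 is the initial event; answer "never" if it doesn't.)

2

Round 1 — Orbit shuts down (initial).
  Delta: +95 → 95 ≥ 60
  Ember: +15 → 15 < 90
  Flux: +40 → 40 < 70
Round 2 — Delta shuts down.
  Borealis: +35 → 35 ≥ 30
  Ember: +20 → 35 < 90
  Flux: +40 → 80 ≥ 70
  Juno: +40 → 40 < 70
  Lumen: +85 → 85 ≥ 60
Round 3 — Borealis, Flux, Lumen shut down.
  Ember: +20+80+90 → 225 ≥ 90
  Helix: +50+80+50 → 180 ≥ 60
Round 4 — Ember, Helix shut down.
  Axion: +20 → 20 < 80
  Ionix: +20 → 20 < 30
  Juno: +70 → 110 ≥ 70
Round 5 — Juno shuts down.
No further shutdowns.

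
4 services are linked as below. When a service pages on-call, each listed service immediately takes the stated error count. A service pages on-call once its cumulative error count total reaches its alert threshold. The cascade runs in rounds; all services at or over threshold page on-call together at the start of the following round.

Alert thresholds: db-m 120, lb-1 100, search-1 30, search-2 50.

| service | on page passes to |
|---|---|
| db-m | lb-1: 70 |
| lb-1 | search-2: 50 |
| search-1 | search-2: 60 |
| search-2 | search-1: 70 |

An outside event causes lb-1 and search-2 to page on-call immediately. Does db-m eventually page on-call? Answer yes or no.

no

Round 1 — lb-1, search-2 page on-call (initial).
  search-1: +70 → 70 ≥ 30
Round 2 — search-1 pages on-call.
No further pages.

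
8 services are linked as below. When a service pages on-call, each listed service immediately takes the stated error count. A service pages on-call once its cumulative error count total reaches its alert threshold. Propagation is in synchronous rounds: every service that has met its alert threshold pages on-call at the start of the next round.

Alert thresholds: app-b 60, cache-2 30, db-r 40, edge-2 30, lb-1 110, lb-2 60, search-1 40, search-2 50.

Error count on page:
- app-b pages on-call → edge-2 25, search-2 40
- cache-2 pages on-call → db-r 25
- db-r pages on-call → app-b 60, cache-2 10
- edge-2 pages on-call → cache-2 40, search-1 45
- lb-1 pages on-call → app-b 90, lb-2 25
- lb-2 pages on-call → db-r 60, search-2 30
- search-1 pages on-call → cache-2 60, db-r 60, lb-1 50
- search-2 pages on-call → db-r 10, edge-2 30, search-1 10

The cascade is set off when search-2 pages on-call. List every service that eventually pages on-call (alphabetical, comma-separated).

app-b, cache-2, db-r, edge-2, search-1, search-2

Round 1 — search-2 pages on-call (initial).
  db-r: +10 → 10 < 40
  edge-2: +30 → 30 ≥ 30
  search-1: +10 → 10 < 40
Round 2 — edge-2 pages on-call.
  cache-2: +40 → 40 ≥ 30
  search-1: +45 → 55 ≥ 40
Round 3 — cache-2, search-1 page on-call.
  db-r: +25+60 → 95 ≥ 40
  lb-1: +50 → 50 < 110
Round 4 — db-r pages on-call.
  app-b: +60 → 60 ≥ 60
Round 5 — app-b pages on-call.
No further pages.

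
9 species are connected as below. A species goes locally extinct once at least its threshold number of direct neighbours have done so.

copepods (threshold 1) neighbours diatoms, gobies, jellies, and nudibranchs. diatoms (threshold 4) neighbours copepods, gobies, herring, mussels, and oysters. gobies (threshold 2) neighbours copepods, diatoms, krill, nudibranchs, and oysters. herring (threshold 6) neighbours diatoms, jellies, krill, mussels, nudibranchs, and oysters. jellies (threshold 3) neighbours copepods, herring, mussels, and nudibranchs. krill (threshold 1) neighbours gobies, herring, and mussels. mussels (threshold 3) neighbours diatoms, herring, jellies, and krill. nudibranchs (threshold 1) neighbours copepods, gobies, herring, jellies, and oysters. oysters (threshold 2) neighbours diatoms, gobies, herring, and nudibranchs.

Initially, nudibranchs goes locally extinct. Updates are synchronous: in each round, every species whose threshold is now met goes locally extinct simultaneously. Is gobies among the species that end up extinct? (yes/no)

Round 1 — nudibranchs goes locally extinct (initial).
Round 2 — checking thresholds:
  copepods: 1 of 4 neighbours ≥ 1, goes locally extinct.
  gobies: 1 of 5 neighbours < 2, holds.
  herring: 1 of 6 neighbours < 6, holds.
  jellies: 1 of 4 neighbours < 3, holds.
  oysters: 1 of 4 neighbours < 2, holds.
Round 3 — checking thresholds:
  diatoms: 1 of 5 neighbours < 4, holds.
  gobies: 2 of 5 neighbours ≥ 2, goes locally extinct.
  herring: 1 of 6 neighbours < 6, holds.
  jellies: 2 of 4 neighbours < 3, holds.
  oysters: 1 of 4 neighbours < 2, holds.
Round 4 — checking thresholds:
  diatoms: 2 of 5 neighbours < 4, holds.
  herring: 1 of 6 neighbours < 6, holds.
  jellies: 2 of 4 neighbours < 3, holds.
  krill: 1 of 3 neighbours ≥ 1, goes locally extinct.
  oysters: 2 of 4 neighbours ≥ 2, goes locally extinct.
Round 5 — no new extinctions; cascade stops.

yes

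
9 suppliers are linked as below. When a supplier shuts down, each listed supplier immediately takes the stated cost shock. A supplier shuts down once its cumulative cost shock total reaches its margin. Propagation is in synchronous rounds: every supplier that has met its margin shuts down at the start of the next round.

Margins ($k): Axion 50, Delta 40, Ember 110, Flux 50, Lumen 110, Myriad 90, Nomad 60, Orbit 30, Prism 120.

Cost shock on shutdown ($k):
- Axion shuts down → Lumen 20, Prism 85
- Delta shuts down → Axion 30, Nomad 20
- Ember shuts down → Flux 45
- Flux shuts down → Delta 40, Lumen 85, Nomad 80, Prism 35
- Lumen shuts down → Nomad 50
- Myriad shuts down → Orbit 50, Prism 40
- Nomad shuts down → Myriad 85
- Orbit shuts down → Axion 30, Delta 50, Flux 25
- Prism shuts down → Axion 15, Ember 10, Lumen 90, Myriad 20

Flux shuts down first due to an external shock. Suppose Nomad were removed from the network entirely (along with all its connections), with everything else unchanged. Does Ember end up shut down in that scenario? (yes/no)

no

With Nomad removed:
Round 1 — Flux shuts down (initial).
  Delta: +40 → 40 ≥ 40
  Lumen: +85 → 85 < 110
  Prism: +35 → 35 < 120
Round 2 — Delta shuts down.
  Axion: +30 → 30 < 50
No further shutdowns.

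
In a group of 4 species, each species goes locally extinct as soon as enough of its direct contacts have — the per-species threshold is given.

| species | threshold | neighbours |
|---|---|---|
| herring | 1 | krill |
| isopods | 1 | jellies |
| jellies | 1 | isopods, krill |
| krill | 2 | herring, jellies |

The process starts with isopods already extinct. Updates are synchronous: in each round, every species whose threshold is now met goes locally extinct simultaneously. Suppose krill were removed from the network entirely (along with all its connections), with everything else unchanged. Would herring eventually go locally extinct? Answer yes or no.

With krill removed:
Round 1 — isopods goes locally extinct (initial).
Round 2 — checking thresholds:
  jellies: 1 of 1 neighbours ≥ 1, goes locally extinct.
Round 3 — no new extinctions; cascade stops.

no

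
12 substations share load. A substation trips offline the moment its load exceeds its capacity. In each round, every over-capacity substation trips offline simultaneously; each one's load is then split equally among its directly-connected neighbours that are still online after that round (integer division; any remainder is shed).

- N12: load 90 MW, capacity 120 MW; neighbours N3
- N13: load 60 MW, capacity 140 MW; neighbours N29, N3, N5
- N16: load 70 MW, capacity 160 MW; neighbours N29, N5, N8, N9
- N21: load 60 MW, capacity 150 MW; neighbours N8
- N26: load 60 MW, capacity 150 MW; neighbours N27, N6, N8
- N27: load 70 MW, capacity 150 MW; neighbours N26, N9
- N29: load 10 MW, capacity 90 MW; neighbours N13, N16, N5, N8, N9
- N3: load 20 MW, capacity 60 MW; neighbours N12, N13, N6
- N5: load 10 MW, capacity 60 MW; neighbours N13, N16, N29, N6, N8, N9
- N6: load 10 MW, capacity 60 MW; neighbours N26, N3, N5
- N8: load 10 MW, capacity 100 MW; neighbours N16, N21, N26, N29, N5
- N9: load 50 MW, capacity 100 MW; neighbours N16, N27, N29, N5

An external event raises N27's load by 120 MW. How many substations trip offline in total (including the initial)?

11

Round 1 — N27 at 190 > 150. N27 trips offline.
  N27 sheds 190 MW to N26, N9: 95 each.
    N26: 60+95 = 155 > 150
    N9: 50+95 = 145 > 100
Round 2 — N26, N9 trip offline.
  N26 sheds 155 MW to N6, N8: 77 each (1 lost).
    N6: 10+77 = 87 > 60
    N8: 10+77 = 87 ≤ 100
  N9 sheds 145 MW to N16, N29, N5: 48 each (1 lost).
    N16: 70+48 = 118 ≤ 160
    N29: 10+48 = 58 ≤ 90
    N5: 10+48 = 58 ≤ 60
Round 3 — N6 trips offline.
  N6 sheds 87 MW to N3, N5: 43 each (1 lost).
    N3: 20+43 = 63 > 60
    N5: 58+43 = 101 > 60
Round 4 — N3, N5 trip offline.
  N3 sheds 63 MW to N12, N13: 31 each (1 lost).
    N12: 90+31 = 121 > 120
    N13: 60+31 = 91 ≤ 140
  N5 sheds 101 MW to N13, N16, N29, N8: 25 each (1 lost).
    N13: 91+25 = 116 ≤ 140
    N16: 118+25 = 143 ≤ 160
    N29: 58+25 = 83 ≤ 90
    N8: 87+25 = 112 > 100
Round 5 — N12, N8 trip offline.
  N12 sheds 121 MW: no online neighbours, lost.
  N8 sheds 112 MW to N16, N21, N29: 37 each (1 lost).
    N16: 143+37 = 180 > 160
    N21: 60+37 = 97 ≤ 150
    N29: 83+37 = 120 > 90
Round 6 — N16, N29 trip offline.
  N16 sheds 180 MW: no online neighbours, lost.
  N29 sheds 120 MW to N13: 120 each.
    N13: 116+120 = 236 > 140
Round 7 — N13 trips offline.
  N13 sheds 236 MW: no online neighbours, lost.
No further trips.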